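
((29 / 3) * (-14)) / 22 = -203 / 33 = -6.15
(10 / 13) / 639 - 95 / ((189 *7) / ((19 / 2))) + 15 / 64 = -0.45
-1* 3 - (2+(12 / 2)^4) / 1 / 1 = -1301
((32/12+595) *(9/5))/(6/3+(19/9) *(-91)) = -48411/8555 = -5.66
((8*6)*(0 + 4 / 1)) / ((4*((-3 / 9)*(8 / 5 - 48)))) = 90 / 29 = 3.10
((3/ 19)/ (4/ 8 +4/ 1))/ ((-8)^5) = -1/ 933888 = -0.00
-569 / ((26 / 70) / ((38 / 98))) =-54055 / 91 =-594.01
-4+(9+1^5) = 6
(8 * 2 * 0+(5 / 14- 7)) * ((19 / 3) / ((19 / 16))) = -248 / 7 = -35.43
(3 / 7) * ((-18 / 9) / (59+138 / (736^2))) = -70656 / 4863509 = -0.01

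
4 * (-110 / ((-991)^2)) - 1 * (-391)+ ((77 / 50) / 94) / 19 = 34290671148537 / 87699833300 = 391.00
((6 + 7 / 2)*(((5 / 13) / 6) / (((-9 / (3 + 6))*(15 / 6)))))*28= -266 / 39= -6.82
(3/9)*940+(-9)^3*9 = -6247.67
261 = 261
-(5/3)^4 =-625/81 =-7.72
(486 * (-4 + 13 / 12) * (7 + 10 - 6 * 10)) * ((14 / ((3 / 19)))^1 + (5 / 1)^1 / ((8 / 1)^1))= 87080805 / 16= 5442550.31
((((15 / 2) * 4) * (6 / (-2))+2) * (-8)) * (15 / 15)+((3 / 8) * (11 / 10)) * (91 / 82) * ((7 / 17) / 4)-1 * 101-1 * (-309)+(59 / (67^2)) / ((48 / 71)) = 912.07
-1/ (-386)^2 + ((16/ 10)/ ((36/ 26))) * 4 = 30991123/ 6704820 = 4.62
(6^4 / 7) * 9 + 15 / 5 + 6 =11727 / 7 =1675.29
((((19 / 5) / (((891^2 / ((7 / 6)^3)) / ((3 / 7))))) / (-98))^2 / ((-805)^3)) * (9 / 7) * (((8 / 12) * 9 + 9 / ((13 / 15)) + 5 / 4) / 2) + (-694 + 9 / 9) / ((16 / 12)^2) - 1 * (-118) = -535332616867399541491501247291 / 1969492267159897140460800000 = -271.81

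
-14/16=-7/8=-0.88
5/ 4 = 1.25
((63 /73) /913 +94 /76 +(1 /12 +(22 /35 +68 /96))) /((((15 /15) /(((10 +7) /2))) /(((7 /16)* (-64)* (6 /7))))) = -48065623591 /88643170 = -542.24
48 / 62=0.77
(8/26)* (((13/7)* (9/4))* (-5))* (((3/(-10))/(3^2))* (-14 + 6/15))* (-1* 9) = 918/35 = 26.23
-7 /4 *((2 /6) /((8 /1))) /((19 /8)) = -7 /228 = -0.03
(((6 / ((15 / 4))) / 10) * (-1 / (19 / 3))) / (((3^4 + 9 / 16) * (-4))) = 16 / 206625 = 0.00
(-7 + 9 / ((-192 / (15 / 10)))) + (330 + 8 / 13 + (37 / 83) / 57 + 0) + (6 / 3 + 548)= 873.55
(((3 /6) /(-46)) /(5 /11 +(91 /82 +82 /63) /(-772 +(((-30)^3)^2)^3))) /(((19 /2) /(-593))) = 6527612563896500999999986992642252 /4373090127890189999999991345768679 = 1.49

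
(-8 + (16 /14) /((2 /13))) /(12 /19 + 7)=-0.07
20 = 20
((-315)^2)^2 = 9845600625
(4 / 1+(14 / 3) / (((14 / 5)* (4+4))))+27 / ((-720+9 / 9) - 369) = 13655 / 3264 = 4.18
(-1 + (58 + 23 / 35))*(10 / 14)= 2018 / 49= 41.18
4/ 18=2/ 9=0.22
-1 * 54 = -54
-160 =-160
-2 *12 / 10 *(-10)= 24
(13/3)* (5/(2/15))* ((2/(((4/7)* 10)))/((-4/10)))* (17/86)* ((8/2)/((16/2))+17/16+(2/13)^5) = -27616440075/628798976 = -43.92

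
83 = 83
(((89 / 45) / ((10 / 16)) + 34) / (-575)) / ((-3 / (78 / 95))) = 217412 / 12290625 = 0.02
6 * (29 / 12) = 29 / 2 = 14.50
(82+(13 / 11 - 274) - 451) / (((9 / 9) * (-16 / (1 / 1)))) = 40.11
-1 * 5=-5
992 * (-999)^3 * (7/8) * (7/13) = -6057790221924/13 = -465983863224.92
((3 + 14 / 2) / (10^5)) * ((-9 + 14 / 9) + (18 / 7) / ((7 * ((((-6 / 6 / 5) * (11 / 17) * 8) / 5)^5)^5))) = -41515308559800405094351129212706446626116623304365377172535270749497 / 9025585767869341103932457978359986775683874884157440000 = -4599735643485.10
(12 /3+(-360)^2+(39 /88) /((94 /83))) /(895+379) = 1072087525 /10538528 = 101.73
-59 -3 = -62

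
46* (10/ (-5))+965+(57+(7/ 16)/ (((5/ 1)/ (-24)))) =9279/ 10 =927.90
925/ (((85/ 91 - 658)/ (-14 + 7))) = 589225/ 59793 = 9.85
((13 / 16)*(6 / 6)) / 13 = 1 / 16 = 0.06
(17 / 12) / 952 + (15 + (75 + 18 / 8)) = 61993 / 672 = 92.25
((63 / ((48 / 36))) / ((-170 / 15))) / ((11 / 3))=-1701 / 1496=-1.14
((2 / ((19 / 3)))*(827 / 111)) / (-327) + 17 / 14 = 3884821 / 3218334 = 1.21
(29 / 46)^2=0.40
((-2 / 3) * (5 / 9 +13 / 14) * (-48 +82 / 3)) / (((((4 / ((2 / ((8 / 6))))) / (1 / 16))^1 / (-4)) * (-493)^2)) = -341 / 43234128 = -0.00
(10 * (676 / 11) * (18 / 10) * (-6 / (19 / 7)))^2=261178235136 / 43681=5979218.31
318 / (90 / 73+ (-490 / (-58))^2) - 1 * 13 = -38424721 / 4457515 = -8.62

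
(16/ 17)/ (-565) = -16/ 9605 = -0.00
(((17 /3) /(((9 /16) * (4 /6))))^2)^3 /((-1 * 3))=-6327518887936 /1594323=-3968781.04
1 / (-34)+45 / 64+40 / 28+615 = 617.10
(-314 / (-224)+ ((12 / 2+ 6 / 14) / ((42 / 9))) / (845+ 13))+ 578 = 64958073 / 112112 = 579.40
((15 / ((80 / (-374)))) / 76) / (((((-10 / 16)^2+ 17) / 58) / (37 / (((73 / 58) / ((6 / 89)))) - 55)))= 7472004628 / 45797353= 163.15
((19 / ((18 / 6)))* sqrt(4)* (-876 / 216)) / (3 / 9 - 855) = 0.06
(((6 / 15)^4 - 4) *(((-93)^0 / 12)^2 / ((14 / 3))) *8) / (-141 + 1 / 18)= 3726 / 11099375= 0.00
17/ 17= 1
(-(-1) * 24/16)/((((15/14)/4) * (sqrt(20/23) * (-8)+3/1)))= -448 * sqrt(115)/5365-1932/5365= -1.26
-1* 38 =-38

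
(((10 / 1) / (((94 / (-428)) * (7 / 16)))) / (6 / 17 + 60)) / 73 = -291040 / 12320721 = -0.02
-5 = -5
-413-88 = -501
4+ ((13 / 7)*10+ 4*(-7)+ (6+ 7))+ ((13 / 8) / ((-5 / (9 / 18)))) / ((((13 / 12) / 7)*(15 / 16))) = 1129 / 175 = 6.45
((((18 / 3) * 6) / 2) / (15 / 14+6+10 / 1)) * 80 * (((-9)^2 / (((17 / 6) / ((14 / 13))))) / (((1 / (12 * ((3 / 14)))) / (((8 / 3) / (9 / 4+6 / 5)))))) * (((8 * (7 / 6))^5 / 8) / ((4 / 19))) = 263690374348800 / 1214837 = 217058234.44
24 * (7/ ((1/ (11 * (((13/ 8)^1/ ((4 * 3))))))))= 250.25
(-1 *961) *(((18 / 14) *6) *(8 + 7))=-778410 / 7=-111201.43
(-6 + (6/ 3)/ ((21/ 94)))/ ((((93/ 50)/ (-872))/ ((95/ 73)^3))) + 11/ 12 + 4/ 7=-298906518625/ 98032284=-3049.06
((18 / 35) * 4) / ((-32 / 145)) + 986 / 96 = 319 / 336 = 0.95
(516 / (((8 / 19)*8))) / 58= 2.64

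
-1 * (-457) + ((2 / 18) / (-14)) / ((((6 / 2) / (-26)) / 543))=31144 / 63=494.35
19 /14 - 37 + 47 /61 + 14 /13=-375197 /11102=-33.80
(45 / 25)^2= 81 / 25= 3.24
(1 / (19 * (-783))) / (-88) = 1 / 1309176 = 0.00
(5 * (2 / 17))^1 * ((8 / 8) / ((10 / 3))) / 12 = 1 / 68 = 0.01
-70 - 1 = -71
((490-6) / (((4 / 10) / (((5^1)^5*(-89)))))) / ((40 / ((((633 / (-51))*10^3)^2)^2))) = -16676128328225781250000000000 / 83521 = -199663896843018896445205.40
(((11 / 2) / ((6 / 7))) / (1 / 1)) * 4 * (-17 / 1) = -1309 / 3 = -436.33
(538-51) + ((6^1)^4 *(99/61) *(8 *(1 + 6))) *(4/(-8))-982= -3622707/61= -59388.64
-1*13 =-13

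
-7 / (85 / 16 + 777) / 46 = -0.00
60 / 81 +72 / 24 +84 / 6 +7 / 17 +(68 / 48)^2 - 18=15859 / 7344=2.16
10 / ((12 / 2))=5 / 3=1.67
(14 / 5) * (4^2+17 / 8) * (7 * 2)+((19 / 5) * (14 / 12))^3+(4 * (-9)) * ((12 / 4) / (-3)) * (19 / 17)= 384582329 / 459000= 837.87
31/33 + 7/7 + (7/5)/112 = 5153/2640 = 1.95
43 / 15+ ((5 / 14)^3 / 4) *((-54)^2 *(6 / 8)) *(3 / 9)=1838843 / 164640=11.17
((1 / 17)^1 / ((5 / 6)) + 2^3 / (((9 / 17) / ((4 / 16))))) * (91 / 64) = 4186 / 765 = 5.47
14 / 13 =1.08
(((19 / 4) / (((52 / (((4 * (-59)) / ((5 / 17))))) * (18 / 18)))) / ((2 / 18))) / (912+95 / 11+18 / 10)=-1886643 / 2638168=-0.72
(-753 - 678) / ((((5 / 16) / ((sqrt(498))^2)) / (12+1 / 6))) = -138726864 / 5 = -27745372.80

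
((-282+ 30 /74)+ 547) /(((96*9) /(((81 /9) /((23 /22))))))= 27005 /10212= 2.64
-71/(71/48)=-48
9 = 9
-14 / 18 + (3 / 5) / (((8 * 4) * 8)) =-8933 / 11520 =-0.78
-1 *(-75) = 75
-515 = -515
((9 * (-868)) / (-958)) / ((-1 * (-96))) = 0.08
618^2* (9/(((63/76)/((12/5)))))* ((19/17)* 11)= 72797769792/595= 122349192.93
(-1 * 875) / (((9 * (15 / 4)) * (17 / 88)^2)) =-5420800 / 7803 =-694.71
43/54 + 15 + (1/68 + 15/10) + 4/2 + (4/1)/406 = 7201037/372708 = 19.32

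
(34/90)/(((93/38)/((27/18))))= 323/1395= 0.23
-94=-94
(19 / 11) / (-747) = -19 / 8217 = -0.00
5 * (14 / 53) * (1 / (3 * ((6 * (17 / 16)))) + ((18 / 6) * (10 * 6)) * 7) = 13495160 / 8109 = 1664.22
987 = 987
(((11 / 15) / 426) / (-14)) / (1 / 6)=-11 / 14910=-0.00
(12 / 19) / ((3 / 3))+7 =145 / 19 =7.63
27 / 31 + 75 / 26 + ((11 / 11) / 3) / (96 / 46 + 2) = 218038 / 56823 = 3.84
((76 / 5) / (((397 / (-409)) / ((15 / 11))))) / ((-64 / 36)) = 209817 / 17468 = 12.01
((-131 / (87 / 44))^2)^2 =1103813975900416 / 57289761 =19267212.09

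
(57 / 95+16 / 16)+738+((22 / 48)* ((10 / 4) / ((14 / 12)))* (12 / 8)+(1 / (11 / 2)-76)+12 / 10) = 4105363 / 6160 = 666.46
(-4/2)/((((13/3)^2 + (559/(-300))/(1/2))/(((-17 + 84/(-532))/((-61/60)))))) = -17604000/7849907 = -2.24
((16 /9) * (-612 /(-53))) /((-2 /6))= -61.58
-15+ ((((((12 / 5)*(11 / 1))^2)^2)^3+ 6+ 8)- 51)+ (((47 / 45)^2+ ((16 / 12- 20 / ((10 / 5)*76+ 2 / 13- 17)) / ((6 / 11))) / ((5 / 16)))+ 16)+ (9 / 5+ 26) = 114616494721029974.01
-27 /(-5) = 27 /5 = 5.40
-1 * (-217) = 217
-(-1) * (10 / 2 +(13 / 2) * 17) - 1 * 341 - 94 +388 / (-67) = -43589 / 134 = -325.29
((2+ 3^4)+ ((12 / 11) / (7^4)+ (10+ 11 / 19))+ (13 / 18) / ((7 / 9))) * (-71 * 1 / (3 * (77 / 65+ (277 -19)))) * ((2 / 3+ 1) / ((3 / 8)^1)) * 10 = -87546460469000 / 228257358021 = -383.54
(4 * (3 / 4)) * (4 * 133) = 1596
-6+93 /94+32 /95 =-41737 /8930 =-4.67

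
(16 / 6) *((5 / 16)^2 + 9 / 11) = 2.44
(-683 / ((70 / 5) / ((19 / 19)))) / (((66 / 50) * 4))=-17075 / 1848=-9.24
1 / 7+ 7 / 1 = 50 / 7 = 7.14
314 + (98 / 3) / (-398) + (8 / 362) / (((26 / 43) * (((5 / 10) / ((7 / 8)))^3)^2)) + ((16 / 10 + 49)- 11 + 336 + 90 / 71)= 706573420752709 / 1021302896640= 691.84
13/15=0.87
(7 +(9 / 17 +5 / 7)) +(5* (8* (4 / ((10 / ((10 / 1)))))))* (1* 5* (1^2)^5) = 96181 / 119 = 808.24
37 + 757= 794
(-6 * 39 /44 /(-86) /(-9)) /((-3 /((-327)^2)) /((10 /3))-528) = 0.00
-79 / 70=-1.13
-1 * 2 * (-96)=192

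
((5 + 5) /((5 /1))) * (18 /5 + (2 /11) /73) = 28928 /4015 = 7.20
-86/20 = -43/10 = -4.30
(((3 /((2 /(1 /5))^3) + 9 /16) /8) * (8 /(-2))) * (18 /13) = -783 /2000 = -0.39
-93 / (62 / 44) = -66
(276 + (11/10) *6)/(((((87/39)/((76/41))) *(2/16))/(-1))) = -11168352/5945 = -1878.61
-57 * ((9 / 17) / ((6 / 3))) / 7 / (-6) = 171 / 476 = 0.36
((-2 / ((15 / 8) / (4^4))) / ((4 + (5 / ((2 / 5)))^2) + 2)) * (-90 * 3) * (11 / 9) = 32768 / 59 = 555.39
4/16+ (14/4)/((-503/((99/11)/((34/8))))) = 8047/34204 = 0.24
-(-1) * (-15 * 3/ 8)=-45/ 8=-5.62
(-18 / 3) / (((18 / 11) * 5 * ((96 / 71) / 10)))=-781 / 144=-5.42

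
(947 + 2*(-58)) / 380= 831 / 380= 2.19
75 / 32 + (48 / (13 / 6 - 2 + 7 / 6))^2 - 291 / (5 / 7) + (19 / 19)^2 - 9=141271 / 160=882.94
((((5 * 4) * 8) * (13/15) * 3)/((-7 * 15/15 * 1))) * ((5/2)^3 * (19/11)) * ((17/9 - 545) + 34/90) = 28726100/33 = 870487.88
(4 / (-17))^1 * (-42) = 168 / 17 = 9.88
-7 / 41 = -0.17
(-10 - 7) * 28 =-476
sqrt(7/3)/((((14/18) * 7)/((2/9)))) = 2 * sqrt(21)/147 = 0.06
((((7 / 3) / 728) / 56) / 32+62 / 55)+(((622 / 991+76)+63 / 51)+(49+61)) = 97907776879481 / 518057379840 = 188.99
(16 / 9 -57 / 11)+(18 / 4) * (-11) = -10475 / 198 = -52.90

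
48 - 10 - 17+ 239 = 260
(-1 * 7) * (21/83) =-147/83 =-1.77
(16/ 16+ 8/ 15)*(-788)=-18124/ 15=-1208.27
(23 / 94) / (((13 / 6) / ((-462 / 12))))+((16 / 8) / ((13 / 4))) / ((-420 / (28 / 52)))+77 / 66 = -379109 / 119145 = -3.18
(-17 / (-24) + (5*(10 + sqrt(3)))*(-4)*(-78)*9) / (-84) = -3369617 / 2016 -1170*sqrt(3) / 7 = -1960.94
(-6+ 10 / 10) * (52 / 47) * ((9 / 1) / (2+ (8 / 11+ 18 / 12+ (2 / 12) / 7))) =-270270 / 23077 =-11.71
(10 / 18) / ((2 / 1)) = 5 / 18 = 0.28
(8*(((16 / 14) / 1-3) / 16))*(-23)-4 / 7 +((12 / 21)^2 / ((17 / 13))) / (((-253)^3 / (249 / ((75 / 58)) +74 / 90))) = 126178096001849 / 6070424733450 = 20.79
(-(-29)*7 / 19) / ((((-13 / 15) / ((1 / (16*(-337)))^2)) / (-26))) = 3045 / 276199808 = 0.00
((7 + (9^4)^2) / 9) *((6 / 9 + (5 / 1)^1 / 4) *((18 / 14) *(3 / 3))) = 247518686 / 21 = 11786604.10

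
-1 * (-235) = 235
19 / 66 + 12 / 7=925 / 462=2.00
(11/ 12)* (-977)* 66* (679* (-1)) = 80269343/ 2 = 40134671.50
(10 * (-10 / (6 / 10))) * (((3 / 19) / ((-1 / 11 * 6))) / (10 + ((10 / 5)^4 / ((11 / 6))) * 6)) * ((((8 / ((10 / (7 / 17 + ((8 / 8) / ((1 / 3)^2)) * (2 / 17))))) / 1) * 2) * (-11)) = -6655000 / 332367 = -20.02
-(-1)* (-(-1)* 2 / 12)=1 / 6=0.17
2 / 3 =0.67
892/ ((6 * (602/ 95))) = 21185/ 903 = 23.46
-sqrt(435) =-20.86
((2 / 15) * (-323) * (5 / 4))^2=104329 / 36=2898.03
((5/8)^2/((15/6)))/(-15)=-1/96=-0.01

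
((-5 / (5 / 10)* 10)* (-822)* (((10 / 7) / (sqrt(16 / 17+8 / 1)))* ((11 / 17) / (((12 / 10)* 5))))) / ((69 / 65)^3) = 103464968750* sqrt(646) / 742758849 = 3540.48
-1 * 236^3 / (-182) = 6572128 / 91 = 72221.19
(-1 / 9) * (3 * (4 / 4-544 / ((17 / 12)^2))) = 4591 / 51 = 90.02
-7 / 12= -0.58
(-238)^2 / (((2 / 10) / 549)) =155487780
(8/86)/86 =2/1849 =0.00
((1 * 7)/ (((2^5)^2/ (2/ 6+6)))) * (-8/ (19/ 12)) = -7/ 32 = -0.22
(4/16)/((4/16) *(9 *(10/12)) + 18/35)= 70/669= 0.10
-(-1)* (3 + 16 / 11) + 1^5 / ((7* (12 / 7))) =599 / 132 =4.54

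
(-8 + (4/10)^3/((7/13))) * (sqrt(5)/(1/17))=-117232 * sqrt(5)/875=-299.59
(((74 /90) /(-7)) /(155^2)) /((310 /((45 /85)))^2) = -333 /23353537287500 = -0.00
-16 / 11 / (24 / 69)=-46 / 11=-4.18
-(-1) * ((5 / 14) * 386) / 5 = 193 / 7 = 27.57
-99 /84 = -33 /28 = -1.18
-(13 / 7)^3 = -2197 / 343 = -6.41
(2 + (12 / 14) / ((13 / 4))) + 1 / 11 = 2357 / 1001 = 2.35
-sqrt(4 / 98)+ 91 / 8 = 91 / 8 - sqrt(2) / 7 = 11.17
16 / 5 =3.20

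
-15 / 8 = -1.88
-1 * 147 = -147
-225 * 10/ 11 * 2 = -4500/ 11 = -409.09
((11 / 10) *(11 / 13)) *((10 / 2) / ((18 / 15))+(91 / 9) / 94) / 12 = 27346 / 82485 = 0.33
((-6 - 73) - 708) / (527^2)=-0.00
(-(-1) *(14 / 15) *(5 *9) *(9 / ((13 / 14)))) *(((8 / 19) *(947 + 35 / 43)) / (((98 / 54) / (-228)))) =-11409071616 / 559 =-20409788.22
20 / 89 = 0.22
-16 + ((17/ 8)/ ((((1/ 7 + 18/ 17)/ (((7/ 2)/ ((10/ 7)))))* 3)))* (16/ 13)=-14.22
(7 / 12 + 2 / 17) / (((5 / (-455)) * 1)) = -13013 / 204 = -63.79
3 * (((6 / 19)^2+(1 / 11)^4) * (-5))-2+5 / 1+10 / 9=124355842 / 47568609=2.61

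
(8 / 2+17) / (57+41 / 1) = 0.21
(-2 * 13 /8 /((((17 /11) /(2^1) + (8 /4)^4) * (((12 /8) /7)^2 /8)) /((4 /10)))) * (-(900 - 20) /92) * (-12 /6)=-19731712 /76383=-258.33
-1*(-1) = 1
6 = 6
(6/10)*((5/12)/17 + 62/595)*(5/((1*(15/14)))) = 919/2550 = 0.36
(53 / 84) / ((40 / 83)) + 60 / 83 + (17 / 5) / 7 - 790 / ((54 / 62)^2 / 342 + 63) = -10.02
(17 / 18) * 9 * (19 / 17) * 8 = 76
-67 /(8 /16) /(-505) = 134 /505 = 0.27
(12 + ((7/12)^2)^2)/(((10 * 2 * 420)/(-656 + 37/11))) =-601200569/638668800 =-0.94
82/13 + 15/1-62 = -529/13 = -40.69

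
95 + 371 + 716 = 1182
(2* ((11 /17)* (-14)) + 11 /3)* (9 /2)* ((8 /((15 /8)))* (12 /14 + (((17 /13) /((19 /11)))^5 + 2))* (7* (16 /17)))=-7542295364014895616 /1328472636580115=-5677.42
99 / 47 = 2.11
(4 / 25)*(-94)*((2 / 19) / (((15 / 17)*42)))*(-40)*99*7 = 562496 / 475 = 1184.20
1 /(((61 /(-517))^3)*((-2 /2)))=138188413 /226981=608.81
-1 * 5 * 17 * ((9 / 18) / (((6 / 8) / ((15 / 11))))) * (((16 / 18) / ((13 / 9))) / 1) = -6800 / 143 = -47.55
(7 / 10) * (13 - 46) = -231 / 10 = -23.10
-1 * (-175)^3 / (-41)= -130716.46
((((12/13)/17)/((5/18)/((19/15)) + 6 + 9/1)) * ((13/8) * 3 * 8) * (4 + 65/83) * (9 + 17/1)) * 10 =84722976/489617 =173.04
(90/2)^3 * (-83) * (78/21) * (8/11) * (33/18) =-37456714.29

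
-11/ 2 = -5.50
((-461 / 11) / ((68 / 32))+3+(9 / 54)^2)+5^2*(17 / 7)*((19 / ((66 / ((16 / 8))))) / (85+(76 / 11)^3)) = -16.61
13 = 13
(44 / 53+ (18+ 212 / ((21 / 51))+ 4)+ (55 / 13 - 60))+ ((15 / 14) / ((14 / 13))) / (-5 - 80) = 481.91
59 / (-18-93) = -59 / 111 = -0.53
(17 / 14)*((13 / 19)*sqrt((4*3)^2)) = 1326 / 133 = 9.97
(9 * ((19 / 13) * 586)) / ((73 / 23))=2304738 / 949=2428.60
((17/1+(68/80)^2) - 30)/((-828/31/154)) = 3907519/55200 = 70.79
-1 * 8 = -8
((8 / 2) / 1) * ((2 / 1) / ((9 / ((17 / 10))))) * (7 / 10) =238 / 225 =1.06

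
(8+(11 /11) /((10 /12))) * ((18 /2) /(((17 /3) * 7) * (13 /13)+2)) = 1242 /625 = 1.99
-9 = -9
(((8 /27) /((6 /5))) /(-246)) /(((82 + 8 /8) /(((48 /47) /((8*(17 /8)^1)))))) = -0.00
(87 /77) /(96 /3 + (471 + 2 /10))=435 /193732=0.00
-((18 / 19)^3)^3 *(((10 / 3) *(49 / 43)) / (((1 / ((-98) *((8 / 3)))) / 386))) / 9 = 363134050929377280 / 13875571004497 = 26170.75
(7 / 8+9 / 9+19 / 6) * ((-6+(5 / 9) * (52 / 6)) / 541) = -484 / 43821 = -0.01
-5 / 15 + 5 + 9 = 41 / 3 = 13.67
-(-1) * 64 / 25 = 64 / 25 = 2.56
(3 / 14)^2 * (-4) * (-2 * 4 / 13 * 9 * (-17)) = -11016 / 637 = -17.29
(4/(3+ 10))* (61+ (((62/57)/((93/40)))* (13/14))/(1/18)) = 36612/1729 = 21.18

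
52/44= 13/11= 1.18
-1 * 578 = -578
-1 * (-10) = 10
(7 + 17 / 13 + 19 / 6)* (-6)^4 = 193320 / 13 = 14870.77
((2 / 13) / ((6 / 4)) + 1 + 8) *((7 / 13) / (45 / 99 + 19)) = 27335 / 108498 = 0.25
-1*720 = -720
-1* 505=-505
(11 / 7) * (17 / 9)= 187 / 63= 2.97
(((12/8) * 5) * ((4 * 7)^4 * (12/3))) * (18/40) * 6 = 49787136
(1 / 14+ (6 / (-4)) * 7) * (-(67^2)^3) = 6603461898337 / 7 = 943351699762.43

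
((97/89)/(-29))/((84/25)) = -2425/216804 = -0.01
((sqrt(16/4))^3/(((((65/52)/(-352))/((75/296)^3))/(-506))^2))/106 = 55138377744140625/135983499677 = 405478.44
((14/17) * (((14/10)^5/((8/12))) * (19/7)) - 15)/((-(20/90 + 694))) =-362529/82981250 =-0.00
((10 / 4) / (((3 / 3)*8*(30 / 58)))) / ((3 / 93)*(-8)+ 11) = 899 / 15984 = 0.06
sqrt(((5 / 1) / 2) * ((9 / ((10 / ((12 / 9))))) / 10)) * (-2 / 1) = -1.10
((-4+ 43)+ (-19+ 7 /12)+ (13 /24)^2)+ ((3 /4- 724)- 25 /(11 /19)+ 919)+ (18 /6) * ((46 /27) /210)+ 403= 383513467 /665280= 576.47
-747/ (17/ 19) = -14193/ 17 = -834.88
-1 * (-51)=51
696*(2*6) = 8352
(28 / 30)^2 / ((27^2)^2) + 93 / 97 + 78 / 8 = 10.71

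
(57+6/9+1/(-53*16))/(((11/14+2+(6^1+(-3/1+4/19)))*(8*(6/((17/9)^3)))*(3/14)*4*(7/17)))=1629597691393/425959015680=3.83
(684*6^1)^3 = 69122916864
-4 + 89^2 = 7917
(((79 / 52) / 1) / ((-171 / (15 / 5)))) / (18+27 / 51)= -1343 / 933660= -0.00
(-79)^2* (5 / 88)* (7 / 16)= 218435 / 1408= 155.14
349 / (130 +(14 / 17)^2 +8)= 100861 / 40078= 2.52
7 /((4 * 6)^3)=0.00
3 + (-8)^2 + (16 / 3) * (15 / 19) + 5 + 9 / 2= 3067 / 38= 80.71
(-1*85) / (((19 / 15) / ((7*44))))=-392700 / 19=-20668.42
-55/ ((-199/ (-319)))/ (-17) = 17545/ 3383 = 5.19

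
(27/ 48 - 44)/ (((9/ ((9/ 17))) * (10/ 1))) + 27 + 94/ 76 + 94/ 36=2845831/ 93024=30.59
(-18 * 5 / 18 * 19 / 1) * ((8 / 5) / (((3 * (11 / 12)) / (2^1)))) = -1216 / 11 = -110.55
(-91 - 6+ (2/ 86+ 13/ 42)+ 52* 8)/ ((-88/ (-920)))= 66322225/ 19866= 3338.48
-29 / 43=-0.67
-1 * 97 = -97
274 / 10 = 137 / 5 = 27.40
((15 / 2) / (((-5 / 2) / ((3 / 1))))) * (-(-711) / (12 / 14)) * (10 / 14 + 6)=-100251 / 2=-50125.50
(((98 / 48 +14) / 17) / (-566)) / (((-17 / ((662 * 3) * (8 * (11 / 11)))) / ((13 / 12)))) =1656655 / 981444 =1.69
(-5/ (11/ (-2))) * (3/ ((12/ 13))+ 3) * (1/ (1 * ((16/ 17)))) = 2125/ 352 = 6.04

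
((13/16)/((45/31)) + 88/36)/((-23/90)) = -2163/184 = -11.76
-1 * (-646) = 646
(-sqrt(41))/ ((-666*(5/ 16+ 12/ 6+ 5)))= 8*sqrt(41)/ 38961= 0.00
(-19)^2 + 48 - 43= 366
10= 10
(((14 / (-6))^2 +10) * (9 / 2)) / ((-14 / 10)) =-695 / 14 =-49.64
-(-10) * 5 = 50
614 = 614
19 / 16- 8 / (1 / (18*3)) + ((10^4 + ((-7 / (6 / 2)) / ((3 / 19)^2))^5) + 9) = -1648715090533435855 / 229582512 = -7181361838.80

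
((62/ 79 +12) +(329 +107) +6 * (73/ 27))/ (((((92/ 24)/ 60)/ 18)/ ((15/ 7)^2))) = 601579.64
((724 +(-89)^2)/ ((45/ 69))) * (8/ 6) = 159068/ 9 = 17674.22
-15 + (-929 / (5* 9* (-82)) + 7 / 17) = -899327 / 62730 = -14.34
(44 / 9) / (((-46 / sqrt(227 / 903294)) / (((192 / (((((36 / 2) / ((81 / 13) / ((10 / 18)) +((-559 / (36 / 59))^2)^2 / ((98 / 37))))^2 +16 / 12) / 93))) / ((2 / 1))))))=-22089459209177599597018540812429191118456612712 * sqrt(22783082) / 9345987032392107057684295757387889965267192147161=-11.28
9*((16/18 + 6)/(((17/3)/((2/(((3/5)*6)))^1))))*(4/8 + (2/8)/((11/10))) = 2480/561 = 4.42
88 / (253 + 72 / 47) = 4136 / 11963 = 0.35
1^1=1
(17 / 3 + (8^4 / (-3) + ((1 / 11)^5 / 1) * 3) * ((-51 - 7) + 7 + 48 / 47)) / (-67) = -1549681499312 / 1521448797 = -1018.56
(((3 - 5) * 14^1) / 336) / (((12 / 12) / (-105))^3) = 385875 / 4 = 96468.75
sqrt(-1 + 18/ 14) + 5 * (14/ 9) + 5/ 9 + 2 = sqrt(14)/ 7 + 31/ 3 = 10.87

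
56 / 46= 28 / 23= 1.22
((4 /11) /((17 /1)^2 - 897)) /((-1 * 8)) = 1 /13376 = 0.00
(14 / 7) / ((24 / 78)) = 13 / 2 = 6.50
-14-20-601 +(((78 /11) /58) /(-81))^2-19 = -48516184757 /74183769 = -654.00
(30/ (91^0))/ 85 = 6/ 17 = 0.35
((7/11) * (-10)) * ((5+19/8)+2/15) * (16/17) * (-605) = 81620/3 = 27206.67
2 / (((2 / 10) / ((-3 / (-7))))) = 30 / 7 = 4.29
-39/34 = -1.15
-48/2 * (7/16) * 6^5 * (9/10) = -367416/5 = -73483.20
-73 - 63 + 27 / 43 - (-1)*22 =-4875 / 43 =-113.37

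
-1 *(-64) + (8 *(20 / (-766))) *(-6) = 24992 / 383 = 65.25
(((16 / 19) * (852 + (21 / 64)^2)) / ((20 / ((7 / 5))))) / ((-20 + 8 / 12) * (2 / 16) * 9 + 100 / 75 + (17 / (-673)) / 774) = -6363242725581 / 2586456198400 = -2.46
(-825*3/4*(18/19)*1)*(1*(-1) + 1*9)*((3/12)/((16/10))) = -111375/152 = -732.73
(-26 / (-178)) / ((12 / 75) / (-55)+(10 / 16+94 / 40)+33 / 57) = 2717000 / 66052863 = 0.04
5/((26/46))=115/13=8.85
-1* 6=-6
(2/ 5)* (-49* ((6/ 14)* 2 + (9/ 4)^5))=-2936409/ 2560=-1147.03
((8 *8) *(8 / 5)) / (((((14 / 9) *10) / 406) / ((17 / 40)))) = 1135.87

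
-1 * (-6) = 6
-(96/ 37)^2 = -9216/ 1369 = -6.73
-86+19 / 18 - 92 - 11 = -3383 / 18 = -187.94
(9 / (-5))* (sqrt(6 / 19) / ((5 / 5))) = -9* sqrt(114) / 95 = -1.01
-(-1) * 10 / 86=5 / 43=0.12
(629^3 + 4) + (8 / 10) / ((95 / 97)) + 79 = 118207679588 / 475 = 248858272.82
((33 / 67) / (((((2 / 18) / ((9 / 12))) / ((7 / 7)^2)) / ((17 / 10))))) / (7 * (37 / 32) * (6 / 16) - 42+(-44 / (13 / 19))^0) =-484704 / 3255865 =-0.15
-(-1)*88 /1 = 88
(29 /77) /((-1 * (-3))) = 29 /231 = 0.13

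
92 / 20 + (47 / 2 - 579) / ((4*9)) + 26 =5461 / 360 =15.17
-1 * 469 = -469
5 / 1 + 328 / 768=521 / 96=5.43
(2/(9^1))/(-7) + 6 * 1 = 376/63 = 5.97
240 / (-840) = -0.29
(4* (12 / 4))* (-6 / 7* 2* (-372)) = 53568 / 7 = 7652.57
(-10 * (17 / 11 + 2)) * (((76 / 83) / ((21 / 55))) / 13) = -3800 / 581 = -6.54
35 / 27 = 1.30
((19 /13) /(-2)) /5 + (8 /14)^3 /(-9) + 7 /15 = 24061 /80262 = 0.30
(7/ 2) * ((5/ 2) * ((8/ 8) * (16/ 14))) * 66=660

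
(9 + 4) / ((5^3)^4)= 13 / 244140625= 0.00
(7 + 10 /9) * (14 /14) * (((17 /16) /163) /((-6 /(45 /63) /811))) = -5032255 /985824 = -5.10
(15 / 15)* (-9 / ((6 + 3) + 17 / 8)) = -0.81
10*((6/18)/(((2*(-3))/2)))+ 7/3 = 11/9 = 1.22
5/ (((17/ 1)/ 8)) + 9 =193/ 17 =11.35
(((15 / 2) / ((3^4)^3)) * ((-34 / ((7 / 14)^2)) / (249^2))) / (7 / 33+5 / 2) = -0.00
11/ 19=0.58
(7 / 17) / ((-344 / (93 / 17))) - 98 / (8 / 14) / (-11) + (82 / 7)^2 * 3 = 22894706539 / 53585224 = 427.26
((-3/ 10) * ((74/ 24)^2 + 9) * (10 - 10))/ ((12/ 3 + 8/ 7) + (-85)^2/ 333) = 0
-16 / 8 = -2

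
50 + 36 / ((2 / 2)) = 86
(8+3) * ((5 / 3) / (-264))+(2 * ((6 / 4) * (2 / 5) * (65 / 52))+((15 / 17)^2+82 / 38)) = 1726501 / 395352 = 4.37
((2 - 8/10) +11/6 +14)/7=73/30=2.43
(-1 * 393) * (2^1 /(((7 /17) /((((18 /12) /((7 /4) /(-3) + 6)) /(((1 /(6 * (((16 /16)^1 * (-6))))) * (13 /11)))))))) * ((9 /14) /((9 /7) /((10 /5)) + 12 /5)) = 285733008 /83993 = 3401.87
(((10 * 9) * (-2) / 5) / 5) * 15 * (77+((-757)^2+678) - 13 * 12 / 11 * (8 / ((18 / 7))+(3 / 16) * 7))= -681604623 / 11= -61964056.64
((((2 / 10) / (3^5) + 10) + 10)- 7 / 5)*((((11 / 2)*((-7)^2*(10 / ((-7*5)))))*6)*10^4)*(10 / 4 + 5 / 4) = -322259259.26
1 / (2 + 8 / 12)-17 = -133 / 8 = -16.62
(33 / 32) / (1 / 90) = 1485 / 16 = 92.81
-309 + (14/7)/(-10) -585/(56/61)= -265001/280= -946.43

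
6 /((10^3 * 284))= 3 /142000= 0.00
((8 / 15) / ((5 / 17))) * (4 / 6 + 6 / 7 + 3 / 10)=26044 / 7875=3.31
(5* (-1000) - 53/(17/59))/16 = -88127/272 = -324.00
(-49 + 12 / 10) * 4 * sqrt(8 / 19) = -1912 * sqrt(38) / 95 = -124.07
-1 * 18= -18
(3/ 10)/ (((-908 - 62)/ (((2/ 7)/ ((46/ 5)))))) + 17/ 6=2654881/ 937020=2.83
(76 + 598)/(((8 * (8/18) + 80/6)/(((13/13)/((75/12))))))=3033/475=6.39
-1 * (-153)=153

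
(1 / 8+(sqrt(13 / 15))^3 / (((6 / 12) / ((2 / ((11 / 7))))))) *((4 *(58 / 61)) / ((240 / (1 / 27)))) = 0.00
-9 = -9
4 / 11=0.36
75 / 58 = 1.29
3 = 3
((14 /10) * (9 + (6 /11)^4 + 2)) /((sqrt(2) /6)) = 65.86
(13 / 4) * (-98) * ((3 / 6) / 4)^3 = -637 / 1024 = -0.62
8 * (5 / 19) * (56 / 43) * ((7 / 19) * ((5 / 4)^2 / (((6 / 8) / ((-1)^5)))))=-98000 / 46569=-2.10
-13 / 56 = -0.23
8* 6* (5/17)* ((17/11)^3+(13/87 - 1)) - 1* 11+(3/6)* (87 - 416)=-177690313/1312366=-135.40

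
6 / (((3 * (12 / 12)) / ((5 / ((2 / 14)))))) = 70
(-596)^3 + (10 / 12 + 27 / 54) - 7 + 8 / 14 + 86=-211708655.10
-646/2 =-323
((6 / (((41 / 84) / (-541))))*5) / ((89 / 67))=-91342440 / 3649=-25032.18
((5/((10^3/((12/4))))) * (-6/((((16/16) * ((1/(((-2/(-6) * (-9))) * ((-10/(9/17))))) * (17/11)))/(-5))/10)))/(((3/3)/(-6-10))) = -2640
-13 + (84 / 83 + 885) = 72460 / 83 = 873.01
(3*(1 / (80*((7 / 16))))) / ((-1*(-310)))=3 / 10850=0.00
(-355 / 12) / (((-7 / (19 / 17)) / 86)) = 290035 / 714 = 406.21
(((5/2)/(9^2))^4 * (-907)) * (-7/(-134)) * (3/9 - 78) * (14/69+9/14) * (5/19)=28397603125/38208958307136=0.00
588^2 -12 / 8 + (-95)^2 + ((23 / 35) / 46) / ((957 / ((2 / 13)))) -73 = 308892799217 / 870870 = 354694.50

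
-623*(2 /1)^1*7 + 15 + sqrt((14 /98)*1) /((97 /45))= -8707 + 45*sqrt(7) /679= -8706.82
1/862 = 0.00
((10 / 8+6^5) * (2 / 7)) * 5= 155545 / 14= 11110.36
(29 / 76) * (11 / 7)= 319 / 532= 0.60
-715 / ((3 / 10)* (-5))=476.67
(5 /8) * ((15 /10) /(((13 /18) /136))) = 2295 /13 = 176.54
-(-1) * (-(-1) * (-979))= -979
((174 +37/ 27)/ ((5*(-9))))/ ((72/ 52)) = -2.81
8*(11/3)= 88/3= 29.33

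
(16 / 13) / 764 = 4 / 2483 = 0.00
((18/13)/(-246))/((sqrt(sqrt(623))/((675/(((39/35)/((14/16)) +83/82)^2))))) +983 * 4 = 3932 -2847757500 * 623^(3/4)/2439597627077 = 3931.85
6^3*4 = 864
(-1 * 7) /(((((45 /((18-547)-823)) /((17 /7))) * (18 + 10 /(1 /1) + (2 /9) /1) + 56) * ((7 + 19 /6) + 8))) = -68952 /9951809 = -0.01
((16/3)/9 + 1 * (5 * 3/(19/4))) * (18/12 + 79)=154882/513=301.91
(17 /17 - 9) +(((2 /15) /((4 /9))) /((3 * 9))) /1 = -719 /90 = -7.99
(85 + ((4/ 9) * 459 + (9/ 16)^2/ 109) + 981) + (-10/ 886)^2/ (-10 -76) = 299052256949027/ 235473680128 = 1270.00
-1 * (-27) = 27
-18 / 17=-1.06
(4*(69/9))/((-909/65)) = -5980/2727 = -2.19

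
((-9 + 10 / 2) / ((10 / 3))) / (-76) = 3 / 190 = 0.02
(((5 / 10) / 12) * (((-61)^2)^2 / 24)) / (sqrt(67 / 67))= 24037.92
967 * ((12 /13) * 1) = 11604 /13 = 892.62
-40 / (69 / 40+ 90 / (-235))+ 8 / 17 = -1258216 / 42891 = -29.34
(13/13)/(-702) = -1/702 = -0.00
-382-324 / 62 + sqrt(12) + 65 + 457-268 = -4130 / 31 + 2*sqrt(3) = -129.76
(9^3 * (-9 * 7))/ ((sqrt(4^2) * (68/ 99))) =-16716.08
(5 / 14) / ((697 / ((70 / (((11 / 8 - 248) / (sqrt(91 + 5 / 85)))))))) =-1200* sqrt(731) / 23378077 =-0.00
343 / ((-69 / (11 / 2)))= -27.34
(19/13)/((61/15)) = 285/793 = 0.36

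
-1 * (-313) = 313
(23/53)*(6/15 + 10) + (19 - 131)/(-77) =17396/2915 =5.97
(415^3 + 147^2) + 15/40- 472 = 571956099/8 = 71494512.38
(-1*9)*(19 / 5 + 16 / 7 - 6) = -27 / 35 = -0.77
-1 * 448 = -448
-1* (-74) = 74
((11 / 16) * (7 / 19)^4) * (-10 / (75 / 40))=-26411 / 390963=-0.07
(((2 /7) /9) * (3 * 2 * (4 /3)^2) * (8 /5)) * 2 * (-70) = -2048 /27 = -75.85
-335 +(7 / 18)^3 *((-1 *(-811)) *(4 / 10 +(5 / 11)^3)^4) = -332.16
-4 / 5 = -0.80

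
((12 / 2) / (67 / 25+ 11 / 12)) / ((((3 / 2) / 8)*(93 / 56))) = 179200 / 33449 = 5.36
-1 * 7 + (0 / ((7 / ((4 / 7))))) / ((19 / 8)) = -7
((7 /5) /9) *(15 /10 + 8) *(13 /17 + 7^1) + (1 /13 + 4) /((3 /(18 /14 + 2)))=369881 /23205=15.94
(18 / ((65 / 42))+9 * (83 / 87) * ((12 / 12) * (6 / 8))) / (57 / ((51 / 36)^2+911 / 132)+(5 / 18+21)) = 0.65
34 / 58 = 17 / 29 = 0.59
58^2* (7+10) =57188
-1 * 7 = -7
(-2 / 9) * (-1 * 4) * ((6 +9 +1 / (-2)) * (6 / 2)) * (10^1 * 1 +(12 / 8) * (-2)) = 812 / 3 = 270.67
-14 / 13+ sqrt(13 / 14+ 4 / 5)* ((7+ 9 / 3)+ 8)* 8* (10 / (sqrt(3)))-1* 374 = -4876 / 13+ 528* sqrt(210) / 7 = 717.99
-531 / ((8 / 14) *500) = -3717 / 2000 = -1.86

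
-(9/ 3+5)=-8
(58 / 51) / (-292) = -29 / 7446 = -0.00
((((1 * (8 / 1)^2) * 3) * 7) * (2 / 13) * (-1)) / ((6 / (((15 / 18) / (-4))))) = 280 / 39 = 7.18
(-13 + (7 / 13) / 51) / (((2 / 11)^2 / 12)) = -1042052 / 221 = -4715.17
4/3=1.33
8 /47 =0.17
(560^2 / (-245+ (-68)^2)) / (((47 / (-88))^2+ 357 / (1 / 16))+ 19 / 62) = 15056814080 / 1201061273217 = 0.01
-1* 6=-6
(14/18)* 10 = 70/9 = 7.78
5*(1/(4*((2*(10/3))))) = 3/16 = 0.19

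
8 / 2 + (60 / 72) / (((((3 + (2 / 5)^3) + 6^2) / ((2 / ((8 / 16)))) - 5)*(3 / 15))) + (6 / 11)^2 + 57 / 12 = 34330471 / 3460116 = 9.92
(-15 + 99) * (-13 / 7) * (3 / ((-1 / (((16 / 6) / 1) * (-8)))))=-9984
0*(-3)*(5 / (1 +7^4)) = 0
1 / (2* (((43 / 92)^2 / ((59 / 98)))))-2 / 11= 1192082 / 996611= 1.20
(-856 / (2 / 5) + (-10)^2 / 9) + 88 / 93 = -593696 / 279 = -2127.94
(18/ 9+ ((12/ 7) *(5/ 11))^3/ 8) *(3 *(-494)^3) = -744711862.08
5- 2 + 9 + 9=21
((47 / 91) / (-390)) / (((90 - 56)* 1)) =-47 / 1206660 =-0.00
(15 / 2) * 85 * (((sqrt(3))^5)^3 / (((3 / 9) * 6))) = 2788425 * sqrt(3) / 4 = 1207423.44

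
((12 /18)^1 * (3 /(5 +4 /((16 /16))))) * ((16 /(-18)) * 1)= -16 /81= -0.20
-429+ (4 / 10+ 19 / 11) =-426.87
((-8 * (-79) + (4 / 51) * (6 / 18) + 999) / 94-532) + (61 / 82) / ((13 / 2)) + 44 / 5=-19383796031 / 38328030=-505.73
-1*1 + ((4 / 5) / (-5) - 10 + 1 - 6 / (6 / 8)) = -454 / 25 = -18.16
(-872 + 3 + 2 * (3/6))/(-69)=868/69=12.58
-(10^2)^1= -100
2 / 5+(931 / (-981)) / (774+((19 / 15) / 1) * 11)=7706351 / 19324065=0.40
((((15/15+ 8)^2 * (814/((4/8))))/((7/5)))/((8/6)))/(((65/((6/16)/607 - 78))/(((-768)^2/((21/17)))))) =-15650587447418880/386659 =-40476459742.10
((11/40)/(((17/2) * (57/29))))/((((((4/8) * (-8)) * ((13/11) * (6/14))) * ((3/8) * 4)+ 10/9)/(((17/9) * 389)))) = -9555007/1523040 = -6.27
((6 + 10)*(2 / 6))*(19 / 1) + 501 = 1807 / 3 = 602.33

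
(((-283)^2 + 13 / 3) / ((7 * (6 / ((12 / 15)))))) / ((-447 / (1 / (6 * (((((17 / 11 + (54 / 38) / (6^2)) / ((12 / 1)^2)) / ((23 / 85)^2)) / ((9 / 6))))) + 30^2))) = -3077.33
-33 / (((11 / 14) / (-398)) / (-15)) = -250740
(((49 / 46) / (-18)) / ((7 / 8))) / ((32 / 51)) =-119 / 1104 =-0.11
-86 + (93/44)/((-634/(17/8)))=-19194029/223168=-86.01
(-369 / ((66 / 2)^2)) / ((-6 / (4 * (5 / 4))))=205 / 726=0.28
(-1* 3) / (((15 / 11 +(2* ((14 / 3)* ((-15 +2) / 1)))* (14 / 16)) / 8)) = 1584 / 6917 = 0.23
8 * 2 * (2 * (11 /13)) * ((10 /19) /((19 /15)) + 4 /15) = 1300288 /70395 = 18.47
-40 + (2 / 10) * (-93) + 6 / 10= -58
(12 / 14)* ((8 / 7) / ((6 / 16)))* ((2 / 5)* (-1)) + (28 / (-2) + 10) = -1236 / 245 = -5.04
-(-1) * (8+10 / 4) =21 / 2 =10.50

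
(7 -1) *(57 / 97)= 342 / 97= 3.53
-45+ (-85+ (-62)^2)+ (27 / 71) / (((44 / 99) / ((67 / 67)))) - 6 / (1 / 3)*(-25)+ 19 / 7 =8285129 / 1988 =4167.57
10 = 10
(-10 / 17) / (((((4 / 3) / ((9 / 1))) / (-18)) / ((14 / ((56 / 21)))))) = 25515 / 68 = 375.22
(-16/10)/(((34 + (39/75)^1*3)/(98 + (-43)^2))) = -77880/889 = -87.60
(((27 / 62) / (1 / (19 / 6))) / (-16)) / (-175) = 171 / 347200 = 0.00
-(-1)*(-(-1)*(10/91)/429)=10/39039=0.00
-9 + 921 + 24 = 936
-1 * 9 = -9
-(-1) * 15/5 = 3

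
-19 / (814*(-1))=19 / 814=0.02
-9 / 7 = -1.29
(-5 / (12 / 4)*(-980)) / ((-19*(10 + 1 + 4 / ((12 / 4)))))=-4900 / 703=-6.97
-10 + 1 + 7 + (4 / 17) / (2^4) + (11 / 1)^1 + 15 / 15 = 681 / 68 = 10.01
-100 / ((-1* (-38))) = -50 / 19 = -2.63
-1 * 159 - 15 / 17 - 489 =-11031 / 17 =-648.88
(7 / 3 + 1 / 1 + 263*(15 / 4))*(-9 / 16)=-35625 / 64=-556.64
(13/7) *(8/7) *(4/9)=416/441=0.94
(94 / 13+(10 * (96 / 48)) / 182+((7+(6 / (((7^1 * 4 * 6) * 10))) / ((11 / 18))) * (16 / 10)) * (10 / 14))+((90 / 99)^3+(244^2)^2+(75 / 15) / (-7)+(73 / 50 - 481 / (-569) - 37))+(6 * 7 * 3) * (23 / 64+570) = 1368005518738186693759 / 385939954400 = 3544607141.97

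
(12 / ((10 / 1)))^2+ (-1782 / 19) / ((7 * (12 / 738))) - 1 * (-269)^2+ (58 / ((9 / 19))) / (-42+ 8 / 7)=-313185435419 / 4279275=-73186.56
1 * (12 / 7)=12 / 7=1.71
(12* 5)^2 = 3600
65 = 65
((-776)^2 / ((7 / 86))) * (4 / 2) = 103574272 / 7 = 14796324.57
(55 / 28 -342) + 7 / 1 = -9325 / 28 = -333.04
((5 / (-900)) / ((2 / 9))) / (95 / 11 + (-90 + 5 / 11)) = 11 / 35600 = 0.00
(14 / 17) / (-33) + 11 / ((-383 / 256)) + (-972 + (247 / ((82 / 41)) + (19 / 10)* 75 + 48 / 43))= -6580658464 / 9239109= -712.26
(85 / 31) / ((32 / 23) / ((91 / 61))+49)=177905 / 3239779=0.05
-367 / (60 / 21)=-2569 / 20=-128.45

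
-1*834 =-834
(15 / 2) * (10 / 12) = 25 / 4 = 6.25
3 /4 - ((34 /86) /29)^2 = 4663871 /6220036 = 0.75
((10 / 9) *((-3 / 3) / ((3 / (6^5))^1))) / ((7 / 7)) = -2880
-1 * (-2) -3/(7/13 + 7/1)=157/98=1.60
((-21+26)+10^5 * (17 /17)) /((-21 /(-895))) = 29834825 /7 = 4262117.86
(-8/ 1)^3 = -512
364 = 364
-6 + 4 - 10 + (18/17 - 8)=-322/17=-18.94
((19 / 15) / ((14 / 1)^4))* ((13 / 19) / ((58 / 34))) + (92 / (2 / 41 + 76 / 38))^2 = 101089826983 / 50132880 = 2016.44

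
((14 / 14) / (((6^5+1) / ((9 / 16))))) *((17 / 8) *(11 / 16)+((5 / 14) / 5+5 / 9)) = 0.00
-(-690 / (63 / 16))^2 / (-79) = 13542400 / 34839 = 388.71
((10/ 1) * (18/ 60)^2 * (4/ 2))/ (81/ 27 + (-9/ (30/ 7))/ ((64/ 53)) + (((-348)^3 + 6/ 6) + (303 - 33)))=-1152/ 26972108633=-0.00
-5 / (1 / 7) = -35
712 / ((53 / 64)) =45568 / 53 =859.77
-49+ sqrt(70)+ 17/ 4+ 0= -179/ 4+ sqrt(70)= -36.38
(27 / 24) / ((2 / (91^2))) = 74529 / 16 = 4658.06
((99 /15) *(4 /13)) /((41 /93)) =12276 /2665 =4.61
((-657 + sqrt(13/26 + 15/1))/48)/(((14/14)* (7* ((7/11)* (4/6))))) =-7227/1568 + 11* sqrt(62)/3136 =-4.58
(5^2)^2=625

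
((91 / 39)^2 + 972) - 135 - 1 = 7573 / 9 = 841.44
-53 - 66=-119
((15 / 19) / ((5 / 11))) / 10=33 / 190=0.17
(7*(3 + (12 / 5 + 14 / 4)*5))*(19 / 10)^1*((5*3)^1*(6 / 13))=5985 / 2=2992.50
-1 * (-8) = 8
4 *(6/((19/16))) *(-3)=-1152/19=-60.63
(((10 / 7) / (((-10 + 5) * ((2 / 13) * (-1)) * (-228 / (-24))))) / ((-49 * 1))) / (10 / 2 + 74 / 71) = -142 / 215061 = -0.00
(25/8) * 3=75/8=9.38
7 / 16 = 0.44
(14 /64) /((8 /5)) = 35 /256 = 0.14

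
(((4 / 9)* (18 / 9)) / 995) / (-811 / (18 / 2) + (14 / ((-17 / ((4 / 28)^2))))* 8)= -952 / 96169735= -0.00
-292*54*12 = -189216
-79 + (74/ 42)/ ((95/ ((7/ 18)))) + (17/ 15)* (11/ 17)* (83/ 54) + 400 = 2478824/ 7695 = 322.13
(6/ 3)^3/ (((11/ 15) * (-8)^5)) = -15/ 45056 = -0.00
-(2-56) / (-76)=-27 / 38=-0.71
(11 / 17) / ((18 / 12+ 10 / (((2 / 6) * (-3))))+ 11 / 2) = -11 / 51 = -0.22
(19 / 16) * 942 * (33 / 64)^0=8949 / 8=1118.62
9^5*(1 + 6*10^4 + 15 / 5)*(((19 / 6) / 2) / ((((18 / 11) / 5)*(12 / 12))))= 34283510415 / 2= 17141755207.50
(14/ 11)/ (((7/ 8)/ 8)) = 128/ 11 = 11.64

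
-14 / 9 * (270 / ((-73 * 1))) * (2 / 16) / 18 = 35 / 876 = 0.04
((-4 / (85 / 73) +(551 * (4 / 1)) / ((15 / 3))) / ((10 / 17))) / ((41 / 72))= 1338336 / 1025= 1305.69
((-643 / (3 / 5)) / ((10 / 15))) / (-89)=3215 / 178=18.06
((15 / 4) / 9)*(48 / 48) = 5 / 12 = 0.42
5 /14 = 0.36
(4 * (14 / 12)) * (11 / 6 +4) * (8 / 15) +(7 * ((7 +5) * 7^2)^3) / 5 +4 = 38423224708 / 135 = 284616479.32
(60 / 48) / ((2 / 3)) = 15 / 8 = 1.88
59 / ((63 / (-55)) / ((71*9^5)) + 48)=1511621595 / 1229793833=1.23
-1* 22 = -22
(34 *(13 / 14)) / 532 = 221 / 3724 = 0.06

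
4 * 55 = 220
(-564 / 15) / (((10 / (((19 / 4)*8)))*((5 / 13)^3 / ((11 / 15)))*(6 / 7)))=-302135834 / 140625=-2148.52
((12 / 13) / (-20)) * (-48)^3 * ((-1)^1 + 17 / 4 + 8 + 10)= 108465.23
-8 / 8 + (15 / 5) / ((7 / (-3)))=-16 / 7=-2.29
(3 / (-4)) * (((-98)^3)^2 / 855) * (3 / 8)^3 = -124571584809 / 3040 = -40977495.00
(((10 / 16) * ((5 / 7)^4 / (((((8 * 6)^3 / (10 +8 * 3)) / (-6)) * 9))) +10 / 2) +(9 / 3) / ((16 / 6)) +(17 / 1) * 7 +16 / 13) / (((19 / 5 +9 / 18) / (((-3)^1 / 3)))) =-13085051630395 / 445296144384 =-29.39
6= 6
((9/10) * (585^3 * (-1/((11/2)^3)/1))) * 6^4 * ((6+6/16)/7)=-11909273945400/9317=-1278230540.45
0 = 0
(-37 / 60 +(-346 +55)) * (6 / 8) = -17497 / 80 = -218.71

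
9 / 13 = 0.69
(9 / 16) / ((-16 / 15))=-0.53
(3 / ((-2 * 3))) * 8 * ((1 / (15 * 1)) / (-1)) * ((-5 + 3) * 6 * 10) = -32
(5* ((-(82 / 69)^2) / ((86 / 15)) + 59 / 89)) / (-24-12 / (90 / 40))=-12650645 / 178154504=-0.07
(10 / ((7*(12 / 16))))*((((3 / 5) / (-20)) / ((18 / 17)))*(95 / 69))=-323 / 4347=-0.07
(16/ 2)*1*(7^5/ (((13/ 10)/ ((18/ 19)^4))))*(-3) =-423439591680/ 1694173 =-249938.81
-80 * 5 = -400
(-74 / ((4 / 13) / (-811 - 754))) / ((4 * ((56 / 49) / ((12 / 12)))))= 5269355 / 64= 82333.67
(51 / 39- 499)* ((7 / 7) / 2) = -3235 / 13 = -248.85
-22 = -22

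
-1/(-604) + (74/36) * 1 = 11183/5436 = 2.06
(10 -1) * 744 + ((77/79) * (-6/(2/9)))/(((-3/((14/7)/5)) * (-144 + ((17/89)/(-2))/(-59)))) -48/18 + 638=13138007240414/1792041135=7331.31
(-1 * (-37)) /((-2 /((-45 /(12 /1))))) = 555 /8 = 69.38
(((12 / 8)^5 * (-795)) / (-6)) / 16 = 64395 / 1024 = 62.89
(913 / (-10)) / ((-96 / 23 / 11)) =230989 / 960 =240.61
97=97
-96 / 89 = -1.08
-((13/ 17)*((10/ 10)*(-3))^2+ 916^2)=-14264069/ 17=-839062.88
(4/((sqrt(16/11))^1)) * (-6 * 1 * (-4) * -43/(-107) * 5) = 5160 * sqrt(11)/107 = 159.94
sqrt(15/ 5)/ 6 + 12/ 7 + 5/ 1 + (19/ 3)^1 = 13.34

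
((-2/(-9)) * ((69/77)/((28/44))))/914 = 23/67179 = 0.00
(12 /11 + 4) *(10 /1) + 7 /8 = 4557 /88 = 51.78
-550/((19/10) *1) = -5500/19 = -289.47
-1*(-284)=284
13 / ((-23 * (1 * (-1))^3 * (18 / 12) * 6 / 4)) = 52 / 207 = 0.25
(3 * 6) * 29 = 522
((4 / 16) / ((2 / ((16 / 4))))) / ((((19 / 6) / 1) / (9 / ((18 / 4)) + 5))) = 21 / 19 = 1.11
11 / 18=0.61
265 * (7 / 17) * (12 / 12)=1855 / 17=109.12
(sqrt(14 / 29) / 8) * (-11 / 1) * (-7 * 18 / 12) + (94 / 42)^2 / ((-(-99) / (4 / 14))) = 4418 / 305613 + 231 * sqrt(406) / 464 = 10.05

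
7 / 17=0.41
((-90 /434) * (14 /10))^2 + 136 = 130777 /961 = 136.08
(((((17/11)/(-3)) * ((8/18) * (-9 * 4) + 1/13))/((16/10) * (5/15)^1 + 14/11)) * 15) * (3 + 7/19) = 8445600/36803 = 229.48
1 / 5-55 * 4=-1099 / 5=-219.80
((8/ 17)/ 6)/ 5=4/ 255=0.02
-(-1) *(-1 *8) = -8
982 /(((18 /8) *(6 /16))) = 31424 /27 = 1163.85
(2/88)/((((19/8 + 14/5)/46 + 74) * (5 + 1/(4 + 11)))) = 75/1239161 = 0.00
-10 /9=-1.11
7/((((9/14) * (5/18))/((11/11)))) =196/5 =39.20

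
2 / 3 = 0.67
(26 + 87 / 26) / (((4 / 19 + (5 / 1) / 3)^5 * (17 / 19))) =8722729750329 / 6199278649694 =1.41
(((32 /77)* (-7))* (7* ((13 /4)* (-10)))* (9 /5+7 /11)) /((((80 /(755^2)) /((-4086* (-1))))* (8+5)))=436943315340 /121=3611101779.67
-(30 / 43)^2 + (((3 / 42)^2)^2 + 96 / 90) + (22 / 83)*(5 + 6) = 3.50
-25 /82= -0.30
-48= -48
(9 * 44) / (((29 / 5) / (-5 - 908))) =-1807740 / 29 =-62335.86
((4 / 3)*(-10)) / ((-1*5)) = 8 / 3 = 2.67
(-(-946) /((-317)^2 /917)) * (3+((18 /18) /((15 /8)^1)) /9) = 358270066 /13566015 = 26.41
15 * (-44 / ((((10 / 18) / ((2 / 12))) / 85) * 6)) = -2805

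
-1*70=-70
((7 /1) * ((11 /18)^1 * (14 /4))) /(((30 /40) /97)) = 52283 /27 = 1936.41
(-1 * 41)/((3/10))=-410/3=-136.67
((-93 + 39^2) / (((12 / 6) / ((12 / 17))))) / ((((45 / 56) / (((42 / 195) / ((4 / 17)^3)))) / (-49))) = -165145582 / 325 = -508140.25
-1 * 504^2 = -254016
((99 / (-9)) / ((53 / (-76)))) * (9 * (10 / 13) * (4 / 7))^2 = 108345600 / 438893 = 246.86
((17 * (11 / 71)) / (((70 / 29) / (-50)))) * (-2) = 54230 / 497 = 109.11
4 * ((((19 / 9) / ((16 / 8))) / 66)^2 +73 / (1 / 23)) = 2369646937 / 352836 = 6716.00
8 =8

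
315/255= 21/17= 1.24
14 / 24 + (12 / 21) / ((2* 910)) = 22307 / 38220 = 0.58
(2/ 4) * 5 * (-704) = -1760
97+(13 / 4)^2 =1721 / 16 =107.56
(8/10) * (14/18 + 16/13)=188/117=1.61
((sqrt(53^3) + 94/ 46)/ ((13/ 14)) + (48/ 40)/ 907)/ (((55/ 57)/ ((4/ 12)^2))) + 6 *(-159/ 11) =-19347128494/ 223734225 + 14098 *sqrt(53)/ 2145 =-38.63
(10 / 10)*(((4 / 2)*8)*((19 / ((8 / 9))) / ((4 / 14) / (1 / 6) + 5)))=50.94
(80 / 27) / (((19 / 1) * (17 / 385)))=30800 / 8721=3.53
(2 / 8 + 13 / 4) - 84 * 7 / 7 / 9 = -5.83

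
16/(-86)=-8/43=-0.19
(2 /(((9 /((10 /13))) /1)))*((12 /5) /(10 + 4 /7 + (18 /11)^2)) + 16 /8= 444434 /218829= 2.03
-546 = -546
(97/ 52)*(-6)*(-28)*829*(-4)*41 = -553884744/ 13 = -42606518.77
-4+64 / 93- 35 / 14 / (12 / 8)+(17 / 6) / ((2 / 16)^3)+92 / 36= 404060 / 279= 1448.24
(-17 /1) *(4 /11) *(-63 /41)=4284 /451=9.50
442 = 442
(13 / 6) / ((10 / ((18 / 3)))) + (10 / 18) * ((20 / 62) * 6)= 2209 / 930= 2.38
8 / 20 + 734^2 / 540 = 134743 / 135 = 998.10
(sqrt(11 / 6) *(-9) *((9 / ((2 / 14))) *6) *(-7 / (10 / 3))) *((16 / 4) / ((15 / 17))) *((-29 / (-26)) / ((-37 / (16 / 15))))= -10435824 *sqrt(66) / 60125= -1410.08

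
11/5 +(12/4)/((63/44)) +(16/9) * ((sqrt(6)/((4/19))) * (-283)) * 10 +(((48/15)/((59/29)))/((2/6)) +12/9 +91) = 209282/2065 - 215080 * sqrt(6)/9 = -58436.01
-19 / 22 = -0.86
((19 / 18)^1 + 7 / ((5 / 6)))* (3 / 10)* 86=36593 / 150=243.95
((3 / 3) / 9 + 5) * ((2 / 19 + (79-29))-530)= -419428 / 171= -2452.80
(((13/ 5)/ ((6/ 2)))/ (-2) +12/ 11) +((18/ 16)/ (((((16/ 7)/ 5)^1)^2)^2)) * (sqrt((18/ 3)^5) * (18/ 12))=217/ 330 +364651875 * sqrt(6)/ 262144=3407.99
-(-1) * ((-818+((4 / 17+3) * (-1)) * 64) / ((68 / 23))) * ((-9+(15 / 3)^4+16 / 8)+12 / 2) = -62524488 / 289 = -216347.71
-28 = -28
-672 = -672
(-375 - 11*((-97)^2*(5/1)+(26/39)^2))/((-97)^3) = 4660874/8214057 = 0.57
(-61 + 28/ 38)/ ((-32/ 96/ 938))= 3222030/ 19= 169580.53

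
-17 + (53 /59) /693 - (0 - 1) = -654139 /40887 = -16.00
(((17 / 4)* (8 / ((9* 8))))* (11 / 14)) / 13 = 187 / 6552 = 0.03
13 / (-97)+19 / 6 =1765 / 582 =3.03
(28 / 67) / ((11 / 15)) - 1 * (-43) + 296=250263 / 737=339.57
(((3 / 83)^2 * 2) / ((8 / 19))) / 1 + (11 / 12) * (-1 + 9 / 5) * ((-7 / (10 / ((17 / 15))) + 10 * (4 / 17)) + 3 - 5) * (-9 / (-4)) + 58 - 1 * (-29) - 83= 384078933 / 117113000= 3.28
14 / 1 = 14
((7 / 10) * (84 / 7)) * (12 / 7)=72 / 5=14.40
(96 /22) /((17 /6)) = 288 /187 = 1.54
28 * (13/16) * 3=273/4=68.25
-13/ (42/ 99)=-429/ 14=-30.64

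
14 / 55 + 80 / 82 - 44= -96446 / 2255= -42.77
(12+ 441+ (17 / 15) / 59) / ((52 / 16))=139.39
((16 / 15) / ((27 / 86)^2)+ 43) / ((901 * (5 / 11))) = 6473951 / 49262175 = 0.13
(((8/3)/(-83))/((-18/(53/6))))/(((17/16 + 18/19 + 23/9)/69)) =741152/3110259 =0.24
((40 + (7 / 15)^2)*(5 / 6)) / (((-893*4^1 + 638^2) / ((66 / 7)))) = 99539 / 127093680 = 0.00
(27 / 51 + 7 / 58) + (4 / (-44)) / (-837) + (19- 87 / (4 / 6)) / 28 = -846933529 / 254186856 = -3.33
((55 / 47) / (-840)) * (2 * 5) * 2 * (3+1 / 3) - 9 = -26924 / 2961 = -9.09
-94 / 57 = -1.65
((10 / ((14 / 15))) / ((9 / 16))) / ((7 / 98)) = 800 / 3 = 266.67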